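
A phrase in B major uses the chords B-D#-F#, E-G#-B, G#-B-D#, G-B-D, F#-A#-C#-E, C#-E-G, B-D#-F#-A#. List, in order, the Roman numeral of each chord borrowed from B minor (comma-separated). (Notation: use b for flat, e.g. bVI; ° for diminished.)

In B major the diatonic chords are B, C#m, D#m, E, F#, G#m, A#dim. B–D#–F# = B, E–G#–B = E, G#–B–D# = G#m, F#–A#–C#–E = F#7 and B–D#–F#–A# = Bmaj7 all belong to that set. G–B–D doesn't fit — on degree 6 B major would have G#m (vi). G is the degree-6 chord of B minor, so it is the borrowed bVI. C#–E–G is not: scale degree 2 in B major carries C#m (ii). In B minor the chord on that degree is C#dim, so here it functions as ii°, borrowed from the parallel minor.

bVI, ii°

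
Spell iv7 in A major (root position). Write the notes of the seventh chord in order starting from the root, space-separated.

D F A C

The root, D, is scale degree 4 — the same note in A major and A minor; only the chord quality changes. Building the minor-seventh chord from the parallel minor on D: D–F–A–C.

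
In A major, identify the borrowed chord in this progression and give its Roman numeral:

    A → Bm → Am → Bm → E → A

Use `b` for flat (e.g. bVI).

The diatonic triads in A major are A, Bm, C#m, D, E, F#m, G#dim. Of the given chords, A, Bm and E are diatonic. Am (A–C–E) is not: scale degree 1 in A major carries A (I). In A minor the chord on that degree is Am, so here it functions as i, borrowed from the parallel minor.

i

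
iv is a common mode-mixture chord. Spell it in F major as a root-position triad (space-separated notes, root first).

Bb Db F

The root, Bb, is scale degree 4 — the same note in F major and F minor; only the chord quality changes. Stacking thirds in F minor on Bb gives Bb–Db–F.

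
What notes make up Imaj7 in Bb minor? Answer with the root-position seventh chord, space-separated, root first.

The root, Bb, is scale degree 1 — the same note in Bb minor and Bb major; only the chord quality changes. Building the major-seventh chord from the parallel major on Bb: Bb–D–F–A.

Bb D F A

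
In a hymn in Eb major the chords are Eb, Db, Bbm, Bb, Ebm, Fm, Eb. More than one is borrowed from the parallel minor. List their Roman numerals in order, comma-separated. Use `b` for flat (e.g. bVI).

Eb major has the diatonic set Eb, Fm, Gm, Ab, Bb, Cm, Ddim. Eb, Bb and Fm are all diatonic. Db (Db–F–Ab) is not: scale degree 7 in Eb major carries Ddim (vii°). In Eb minor the chord on that degree is Db, so here it functions as bVII, borrowed from the parallel minor. Bbm (Bb–Db–F) doesn't fit — on degree 5 Eb major would have Bb (V). Bbm is the degree-5 chord of Eb minor, so it is the borrowed v. But Ebm (Eb–Gb–Bb) is foreign: the diatonic I on degree 1 is Eb, whereas Ebm comes from Eb minor. It is labeled i.

bVII, v, i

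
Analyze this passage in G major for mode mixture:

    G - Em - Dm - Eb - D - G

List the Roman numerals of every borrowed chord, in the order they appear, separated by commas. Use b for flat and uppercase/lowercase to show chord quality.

v, bVI

The diatonic triads in G major are G, Am, Bm, C, D, Em, F#dim. Of the given chords, G, Em and D are diatonic. Dm (D–F–A) doesn't fit — on degree 5 G major would have D (V). Dm is the degree-5 chord of G minor, so it is the borrowed v. Eb (Eb–G–Bb) is not: scale degree 6 in G major carries Em (vi). In G minor the chord on that degree is Eb, so here it functions as bVI, borrowed from the parallel minor.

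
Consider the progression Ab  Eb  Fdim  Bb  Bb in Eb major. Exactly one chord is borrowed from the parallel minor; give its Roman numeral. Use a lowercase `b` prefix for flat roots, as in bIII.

ii°

Eb major has the diatonic set Eb, Fm, Gm, Ab, Bb, Cm, Ddim. Ab, Eb and Bb all belong to that set. But Fdim (F–Ab–Cb) is foreign: the diatonic ii on degree 2 is Fm, whereas Fdim comes from Eb minor. It is labeled ii°.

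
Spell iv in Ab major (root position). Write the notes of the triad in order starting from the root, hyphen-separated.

Db-Fb-Ab

The root, Db, is scale degree 4 — the same note in Ab major and Ab minor; only the chord quality changes. In Ab minor the chord on Db is Db–Fb–Ab.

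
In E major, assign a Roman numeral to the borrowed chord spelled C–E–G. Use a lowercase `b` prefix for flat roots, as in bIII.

The root C is the lowered 6th scale degree — diatonically E major has C# there. Diatonically E major has C#m (vi) on that degree; C–E–G is instead the major chord native to E minor, so it takes the label bVI.

bVI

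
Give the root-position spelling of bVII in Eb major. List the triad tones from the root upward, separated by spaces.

Db F Ab

Scale degree 7 in Eb major is D. bVII uses the lowered form, Db, taken from Eb minor. Building the major chord from the parallel minor on Db: Db–F–Ab.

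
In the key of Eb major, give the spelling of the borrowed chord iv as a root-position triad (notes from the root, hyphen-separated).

iv is built on scale degree 4, which is Ab in both Eb major and its parallel. Building the minor chord from the parallel minor on Ab: Ab–Cb–Eb.

Ab-Cb-Eb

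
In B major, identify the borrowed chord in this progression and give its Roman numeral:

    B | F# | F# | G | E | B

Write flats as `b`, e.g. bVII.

bVI

In B major the diatonic chords are B, C#m, D#m, E, F#, G#m, A#dim. B, F# and E all belong to that set. But G (G–B–D) is foreign: the diatonic vi on degree 6 is G#m, whereas G comes from B minor. It is labeled bVI.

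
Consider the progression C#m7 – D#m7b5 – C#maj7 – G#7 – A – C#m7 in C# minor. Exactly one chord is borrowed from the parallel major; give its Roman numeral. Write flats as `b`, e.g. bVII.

Imaj7

The diatonic triads in C# minor (with V from harmonic minor) are C#m, D#dim, E, F#m, G#, A, B. C#m7, D#m7b5, G#7 and A all belong to that set. C#maj7 (C#–E#–G#–B#) is not: scale degree 1 in C# minor carries C#m (i). In C# major the chord on that degree is C#maj7, so here it functions as Imaj7, borrowed from the parallel major.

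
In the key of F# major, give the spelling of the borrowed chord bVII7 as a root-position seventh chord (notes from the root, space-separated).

E G# B D

The root of bVII7 is the lowered 7th degree: E# becomes E. In F# minor the chord on E is E–G#–B–D.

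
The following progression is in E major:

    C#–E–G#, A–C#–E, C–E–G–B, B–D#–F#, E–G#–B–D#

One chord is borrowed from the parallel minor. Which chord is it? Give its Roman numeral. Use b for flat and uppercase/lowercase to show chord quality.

bVImaj7

In E major the diatonic chords are E, F#m, G#m, A, B, C#m, D#dim. C#–E–G# = C#m, A–C#–E = A, B–D#–F# = B and E–G#–B–D# = Emaj7 are all diatonic. But C–E–G–B is foreign: the diatonic vi on degree 6 is C#m, whereas Cmaj7 comes from E minor. It is labeled bVImaj7.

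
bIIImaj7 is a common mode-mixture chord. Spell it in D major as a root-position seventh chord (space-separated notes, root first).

F A C E

The root of bIIImaj7 is the lowered 3rd degree: F# becomes F. Building the major-seventh chord from the parallel minor on F: F–A–C–E.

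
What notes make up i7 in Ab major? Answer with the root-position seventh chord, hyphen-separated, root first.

Ab-Cb-Eb-Gb

i7 is built on scale degree 1, which is Ab in both Ab major and its parallel. In Ab minor the chord on Ab is Ab–Cb–Eb–Gb.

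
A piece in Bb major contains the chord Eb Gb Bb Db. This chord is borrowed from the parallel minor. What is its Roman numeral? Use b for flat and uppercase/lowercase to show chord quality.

Eb is scale degree 4 in Bb major. Diatonically Bb major has Eb (IV) on that degree; Eb–Gb–Bb–Db is instead the minor-seventh chord native to Bb minor, so it takes the label iv7.

iv7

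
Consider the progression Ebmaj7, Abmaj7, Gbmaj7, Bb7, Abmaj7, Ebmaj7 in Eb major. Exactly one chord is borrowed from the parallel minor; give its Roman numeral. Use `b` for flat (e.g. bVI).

The diatonic triads in Eb major are Eb, Fm, Gm, Ab, Bb, Cm, Ddim. Ebmaj7, Abmaj7 and Bb7 all belong to that set. Gbmaj7 (Gb–Bb–Db–F) is not: scale degree 3 in Eb major carries Gm (iii). In Eb minor the chord on that degree is Gbmaj7, so here it functions as bIIImaj7, borrowed from the parallel minor.

bIIImaj7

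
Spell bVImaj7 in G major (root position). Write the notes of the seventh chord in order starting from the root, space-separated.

Eb G Bb D

bVImaj7 is built on the lowered scale degree 6. In G major degree 6 is E; lowered it becomes Eb. Stacking thirds in G minor on Eb gives Eb–G–Bb–D.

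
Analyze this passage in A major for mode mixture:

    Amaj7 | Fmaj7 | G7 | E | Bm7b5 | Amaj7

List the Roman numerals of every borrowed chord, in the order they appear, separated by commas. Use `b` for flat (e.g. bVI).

bVImaj7, bVII7, iiø7

The diatonic triads in A major are A, Bm, C#m, D, E, F#m, G#dim. Of the given chords, Amaj7 and E are diatonic. Fmaj7 (F–A–C–E) doesn't fit — on degree 6 A major would have F#m (vi). Fmaj7 is the degree-6 chord of A minor, so it is the borrowed bVImaj7. G7 (G–B–D–F) is not: scale degree 7 in A major carries G#dim (vii°). In A minor the chord on that degree is G7, so here it functions as bVII7, borrowed from the parallel minor. But Bm7b5 (B–D–F–A) is foreign: the diatonic ii on degree 2 is Bm, whereas Bm7b5 comes from A minor. It is labeled iiø7.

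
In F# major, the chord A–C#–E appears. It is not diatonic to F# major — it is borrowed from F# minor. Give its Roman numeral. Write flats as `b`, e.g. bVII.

bIII

The root A is the lowered 3rd scale degree — diatonically F# major has A# there. A–C#–E is a major chord — the form found in F# minor, not the diatonic iii (A#m). Borrowed into F# major it is written bIII.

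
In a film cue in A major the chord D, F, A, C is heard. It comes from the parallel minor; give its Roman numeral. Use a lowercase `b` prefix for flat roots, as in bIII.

The root D is the diatonic 4th degree of A major; the borrowing shows in the chord quality. The diatonic chord on degree 4 would be D (IV), but D–F–A–C is the minor-seventh chord from A minor. As a borrowed chord it is labeled iv7.

iv7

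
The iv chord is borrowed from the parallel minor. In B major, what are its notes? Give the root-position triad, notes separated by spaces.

E G B

The root, E, is scale degree 4 — the same note in B major and B minor; only the chord quality changes. Stacking thirds in B minor on E gives E–G–B.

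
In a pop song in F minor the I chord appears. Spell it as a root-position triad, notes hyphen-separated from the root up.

I is built on scale degree 1, which is F in both F minor and its parallel. Building the major chord from the parallel major on F: F–A–C.

F-A-C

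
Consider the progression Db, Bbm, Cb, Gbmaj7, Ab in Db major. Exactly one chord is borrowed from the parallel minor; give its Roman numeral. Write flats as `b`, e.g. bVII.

bVII

The diatonic triads in Db major are Db, Ebm, Fm, Gb, Ab, Bbm, Cdim. Of the given chords, Db, Bbm, Gbmaj7 and Ab are diatonic. Cb (Cb–Eb–Gb) doesn't fit — on degree 7 Db major would have Cdim (vii°). Cb is the degree-7 chord of Db minor, so it is the borrowed bVII.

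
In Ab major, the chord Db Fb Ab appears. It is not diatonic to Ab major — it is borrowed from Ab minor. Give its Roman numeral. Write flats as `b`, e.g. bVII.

Db is scale degree 4 in Ab major. The diatonic chord on degree 4 would be Db (IV), but Db–Fb–Ab is the minor chord from Ab minor. As a borrowed chord it is labeled iv.

iv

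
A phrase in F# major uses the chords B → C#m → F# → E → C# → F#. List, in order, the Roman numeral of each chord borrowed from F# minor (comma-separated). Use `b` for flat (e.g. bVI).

F# major has the diatonic set F#, G#m, A#m, B, C#, D#m, E#dim. B, F# and C# are all diatonic. But C#m (C#–E–G#) is foreign: the diatonic V on degree 5 is C#, whereas C#m comes from F# minor. It is labeled v. E (E–G#–B) doesn't fit — on degree 7 F# major would have E#dim (vii°). E is the degree-7 chord of F# minor, so it is the borrowed bVII.

v, bVII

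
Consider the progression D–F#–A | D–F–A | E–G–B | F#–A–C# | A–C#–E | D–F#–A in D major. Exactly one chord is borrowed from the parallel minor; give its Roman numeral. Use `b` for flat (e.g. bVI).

i

In D major the diatonic chords are D, Em, F#m, G, A, Bm, C#dim. Of the given chords, D–F#–A = D, E–G–B = Em, F#–A–C# = F#m and A–C#–E = A are diatonic. D–F–A is not: scale degree 1 in D major carries D (I). In D minor the chord on that degree is Dm, so here it functions as i, borrowed from the parallel minor.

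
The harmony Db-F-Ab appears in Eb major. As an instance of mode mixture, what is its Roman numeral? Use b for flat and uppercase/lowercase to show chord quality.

The root Db is the lowered 7th scale degree — diatonically Eb major has D there. The diatonic chord on degree 7 would be Ddim (vii°), but Db–F–Ab is the major chord from Eb minor. As a borrowed chord it is labeled bVII.

bVII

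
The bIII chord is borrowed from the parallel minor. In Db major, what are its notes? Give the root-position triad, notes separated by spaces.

bIII is built on the lowered scale degree 3. In Db major degree 3 is F; lowered it becomes Fb. Building the major chord from the parallel minor on Fb: Fb–Ab–Cb.

Fb Ab Cb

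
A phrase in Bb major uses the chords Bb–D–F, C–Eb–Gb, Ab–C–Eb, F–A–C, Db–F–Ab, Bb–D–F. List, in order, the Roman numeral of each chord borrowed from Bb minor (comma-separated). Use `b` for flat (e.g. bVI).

The diatonic triads in Bb major are Bb, Cm, Dm, Eb, F, Gm, Adim. Bb–D–F = Bb and F–A–C = F both belong to that set. C–Eb–Gb is not: scale degree 2 in Bb major carries Cm (ii). In Bb minor the chord on that degree is Cdim, so here it functions as ii°, borrowed from the parallel minor. Ab–C–Eb doesn't fit — on degree 7 Bb major would have Adim (vii°). Ab is the degree-7 chord of Bb minor, so it is the borrowed bVII. Db–F–Ab doesn't fit — on degree 3 Bb major would have Dm (iii). Db is the degree-3 chord of Bb minor, so it is the borrowed bIII.

ii°, bVII, bIII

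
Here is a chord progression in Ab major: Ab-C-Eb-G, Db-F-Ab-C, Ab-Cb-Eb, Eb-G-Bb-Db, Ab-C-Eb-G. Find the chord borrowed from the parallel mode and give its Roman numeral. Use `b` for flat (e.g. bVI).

i

In Ab major the diatonic chords are Ab, Bbm, Cm, Db, Eb, Fm, Gdim. Ab–C–Eb–G = Abmaj7, Db–F–Ab–C = Dbmaj7 and Eb–G–Bb–Db = Eb7 are all diatonic. Ab–Cb–Eb doesn't fit — on degree 1 Ab major would have Ab (I). Abm is the degree-1 chord of Ab minor, so it is the borrowed i.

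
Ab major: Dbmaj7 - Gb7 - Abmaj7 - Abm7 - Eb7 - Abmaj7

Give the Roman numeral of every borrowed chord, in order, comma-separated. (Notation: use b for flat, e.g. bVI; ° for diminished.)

In Ab major the diatonic chords are Ab, Bbm, Cm, Db, Eb, Fm, Gdim. Dbmaj7, Abmaj7 and Eb7 are all diatonic. Gb7 (Gb–Bb–Db–Fb) doesn't fit — on degree 7 Ab major would have Gdim (vii°). Gb7 is the degree-7 chord of Ab minor, so it is the borrowed bVII7. But Abm7 (Ab–Cb–Eb–Gb) is foreign: the diatonic I on degree 1 is Ab, whereas Abm7 comes from Ab minor. It is labeled i7.

bVII7, i7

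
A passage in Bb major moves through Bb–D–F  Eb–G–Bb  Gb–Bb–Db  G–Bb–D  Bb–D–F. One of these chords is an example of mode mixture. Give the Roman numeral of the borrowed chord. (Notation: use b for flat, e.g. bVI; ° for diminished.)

bVI

Bb major has the diatonic set Bb, Cm, Dm, Eb, F, Gm, Adim. Of the given chords, Bb–D–F = Bb, Eb–G–Bb = Eb and G–Bb–D = Gm are diatonic. But Gb–Bb–Db is foreign: the diatonic vi on degree 6 is Gm, whereas Gb comes from Bb minor. It is labeled bVI.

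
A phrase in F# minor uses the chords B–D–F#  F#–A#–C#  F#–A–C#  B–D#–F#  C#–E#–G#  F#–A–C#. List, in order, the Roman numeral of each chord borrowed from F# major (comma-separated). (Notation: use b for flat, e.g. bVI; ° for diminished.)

I, IV

The diatonic triads in F# minor (with V from harmonic minor) are F#m, G#dim, A, Bm, C#, D, E. Of the given chords, B–D–F# = Bm, F#–A–C# = F#m and C#–E#–G# = C# are diatonic. F#–A#–C# doesn't fit — on degree 1 F# minor would have F#m (i). F# is the degree-1 chord of F# major, so it is the borrowed I. B–D#–F# doesn't fit — on degree 4 F# minor would have Bm (iv). B is the degree-4 chord of F# major, so it is the borrowed IV.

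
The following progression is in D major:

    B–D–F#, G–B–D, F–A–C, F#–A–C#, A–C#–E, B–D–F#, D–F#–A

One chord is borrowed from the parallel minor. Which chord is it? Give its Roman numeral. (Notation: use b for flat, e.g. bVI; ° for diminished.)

D major has the diatonic set D, Em, F#m, G, A, Bm, C#dim. B–D–F# = Bm, G–B–D = G, F#–A–C# = F#m, A–C#–E = A and D–F#–A = D are all diatonic. F–A–C is not: scale degree 3 in D major carries F#m (iii). In D minor the chord on that degree is F, so here it functions as bIII, borrowed from the parallel minor.

bIII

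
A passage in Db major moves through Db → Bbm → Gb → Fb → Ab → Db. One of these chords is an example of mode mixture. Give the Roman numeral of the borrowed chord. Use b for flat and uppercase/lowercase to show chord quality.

In Db major the diatonic chords are Db, Ebm, Fm, Gb, Ab, Bbm, Cdim. Db, Bbm, Gb and Ab all belong to that set. Fb (Fb–Ab–Cb) doesn't fit — on degree 3 Db major would have Fm (iii). Fb is the degree-3 chord of Db minor, so it is the borrowed bIII.

bIII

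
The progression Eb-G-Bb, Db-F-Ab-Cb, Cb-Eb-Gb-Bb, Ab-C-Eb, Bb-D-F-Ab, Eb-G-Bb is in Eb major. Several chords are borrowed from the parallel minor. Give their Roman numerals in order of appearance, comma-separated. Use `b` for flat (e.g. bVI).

In Eb major the diatonic chords are Eb, Fm, Gm, Ab, Bb, Cm, Ddim. Eb–G–Bb = Eb, Ab–C–Eb = Ab and Bb–D–F–Ab = Bb7 are all diatonic. Db–F–Ab–Cb is not: scale degree 7 in Eb major carries Ddim (vii°). In Eb minor the chord on that degree is Db7, so here it functions as bVII7, borrowed from the parallel minor. Cb–Eb–Gb–Bb doesn't fit — on degree 6 Eb major would have Cm (vi). Cbmaj7 is the degree-6 chord of Eb minor, so it is the borrowed bVImaj7.

bVII7, bVImaj7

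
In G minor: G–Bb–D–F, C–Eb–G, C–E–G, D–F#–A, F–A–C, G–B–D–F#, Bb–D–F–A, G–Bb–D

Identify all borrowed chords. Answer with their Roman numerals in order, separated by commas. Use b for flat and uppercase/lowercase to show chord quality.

G minor has the diatonic set Gm, Adim, Bb, Cm, D, Eb, F (with V from harmonic minor). Of the given chords, G–Bb–D–F = Gm7, C–Eb–G = Cm, D–F#–A = D, F–A–C = F, Bb–D–F–A = Bbmaj7 and G–Bb–D = Gm are diatonic. C–E–G doesn't fit — on degree 4 G minor would have Cm (iv). C is the degree-4 chord of G major, so it is the borrowed IV. G–B–D–F# doesn't fit — on degree 1 G minor would have Gm (i). Gmaj7 is the degree-1 chord of G major, so it is the borrowed Imaj7.

IV, Imaj7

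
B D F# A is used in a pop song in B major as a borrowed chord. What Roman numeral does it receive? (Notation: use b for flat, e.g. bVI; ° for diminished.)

B is scale degree 1 in B major. The diatonic chord on degree 1 would be B (I), but B–D–F#–A is the minor-seventh chord from B minor. As a borrowed chord it is labeled i7.

i7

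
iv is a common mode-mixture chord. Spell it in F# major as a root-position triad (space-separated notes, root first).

B D F#

iv is built on scale degree 4, which is B in both F# major and its parallel. Building the minor chord from the parallel minor on B: B–D–F#.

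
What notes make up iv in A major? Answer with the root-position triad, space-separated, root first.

The root, D, is scale degree 4 — the same note in A major and A minor; only the chord quality changes. Building the minor chord from the parallel minor on D: D–F–A.

D F A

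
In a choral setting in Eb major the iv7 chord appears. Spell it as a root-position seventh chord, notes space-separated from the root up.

The root, Ab, is scale degree 4 — the same note in Eb major and Eb minor; only the chord quality changes. Building the minor-seventh chord from the parallel minor on Ab: Ab–Cb–Eb–Gb.

Ab Cb Eb Gb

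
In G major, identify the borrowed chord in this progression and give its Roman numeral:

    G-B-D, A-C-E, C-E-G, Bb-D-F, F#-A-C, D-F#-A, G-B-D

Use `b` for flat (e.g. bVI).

The diatonic triads in G major are G, Am, Bm, C, D, Em, F#dim. G–B–D = G, A–C–E = Am, C–E–G = C, F#–A–C = F#dim and D–F#–A = D all belong to that set. But Bb–D–F is foreign: the diatonic iii on degree 3 is Bm, whereas Bb comes from G minor. It is labeled bIII.

bIII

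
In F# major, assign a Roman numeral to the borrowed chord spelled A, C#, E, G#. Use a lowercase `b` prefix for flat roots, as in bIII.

bIIImaj7

The root A is the lowered 3rd scale degree — diatonically F# major has A# there. Diatonically F# major has A#m (iii) on that degree; A–C#–E–G# is instead the major-seventh chord native to F# minor, so it takes the label bIIImaj7.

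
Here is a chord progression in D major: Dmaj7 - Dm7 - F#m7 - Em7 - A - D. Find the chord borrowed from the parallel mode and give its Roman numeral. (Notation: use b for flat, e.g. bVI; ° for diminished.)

i7

D major has the diatonic set D, Em, F#m, G, A, Bm, C#dim. Dmaj7, F#m7, Em7, A and D all belong to that set. But Dm7 (D–F–A–C) is foreign: the diatonic I on degree 1 is D, whereas Dm7 comes from D minor. It is labeled i7.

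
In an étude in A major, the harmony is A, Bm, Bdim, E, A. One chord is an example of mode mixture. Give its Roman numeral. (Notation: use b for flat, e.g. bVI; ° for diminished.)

ii°

The diatonic triads in A major are A, Bm, C#m, D, E, F#m, G#dim. A, Bm and E all belong to that set. Bdim (B–D–F) doesn't fit — on degree 2 A major would have Bm (ii). Bdim is the degree-2 chord of A minor, so it is the borrowed ii°.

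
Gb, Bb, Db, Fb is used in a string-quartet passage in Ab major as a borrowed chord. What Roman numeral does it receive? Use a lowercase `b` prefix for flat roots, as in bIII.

bVII7

In Ab major scale degree 7 is G; Gb is its lowered form, from Ab minor. The diatonic chord on degree 7 would be Gdim (vii°), but Gb–Bb–Db–Fb is the dominant-seventh chord from Ab minor. As a borrowed chord it is labeled bVII7.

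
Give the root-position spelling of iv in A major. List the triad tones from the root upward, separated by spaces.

The root, D, is scale degree 4 — the same note in A major and A minor; only the chord quality changes. Stacking thirds in A minor on D gives D–F–A.

D F A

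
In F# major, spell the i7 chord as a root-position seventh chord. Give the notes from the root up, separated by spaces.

F# A C# E

i7 is built on scale degree 1, which is F# in both F# major and its parallel. In F# minor the chord on F# is F#–A–C#–E.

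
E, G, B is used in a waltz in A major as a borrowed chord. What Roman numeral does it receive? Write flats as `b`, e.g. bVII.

E is scale degree 5 in A major. The diatonic chord on degree 5 would be E (V), but E–G–B is the minor chord from A minor. As a borrowed chord it is labeled v.

v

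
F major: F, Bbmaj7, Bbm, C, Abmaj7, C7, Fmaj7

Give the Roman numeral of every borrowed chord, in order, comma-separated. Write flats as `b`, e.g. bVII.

The diatonic triads in F major are F, Gm, Am, Bb, C, Dm, Edim. Of the given chords, F, Bbmaj7, C, C7 and Fmaj7 are diatonic. Bbm (Bb–Db–F) doesn't fit — on degree 4 F major would have Bb (IV). Bbm is the degree-4 chord of F minor, so it is the borrowed iv. But Abmaj7 (Ab–C–Eb–G) is foreign: the diatonic iii on degree 3 is Am, whereas Abmaj7 comes from F minor. It is labeled bIIImaj7.

iv, bIIImaj7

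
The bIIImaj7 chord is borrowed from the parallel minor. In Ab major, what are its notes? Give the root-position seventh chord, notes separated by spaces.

Scale degree 3 in Ab major is C. bIIImaj7 uses the lowered form, Cb, taken from Ab minor. Stacking thirds in Ab minor on Cb gives Cb–Eb–Gb–Bb.

Cb Eb Gb Bb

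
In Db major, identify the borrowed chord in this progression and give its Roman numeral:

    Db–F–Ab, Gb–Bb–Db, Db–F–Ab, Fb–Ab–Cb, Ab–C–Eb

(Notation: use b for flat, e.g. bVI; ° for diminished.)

bIII

Db major has the diatonic set Db, Ebm, Fm, Gb, Ab, Bbm, Cdim. Db–F–Ab = Db, Gb–Bb–Db = Gb and Ab–C–Eb = Ab all belong to that set. Fb–Ab–Cb is not: scale degree 3 in Db major carries Fm (iii). In Db minor the chord on that degree is Fb, so here it functions as bIII, borrowed from the parallel minor.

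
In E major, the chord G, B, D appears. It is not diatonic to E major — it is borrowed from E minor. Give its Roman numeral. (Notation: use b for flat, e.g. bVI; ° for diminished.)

The root G is the lowered 3rd scale degree — diatonically E major has G# there. G–B–D is a major chord — the form found in E minor, not the diatonic iii (G#m). Borrowed into E major it is written bIII.

bIII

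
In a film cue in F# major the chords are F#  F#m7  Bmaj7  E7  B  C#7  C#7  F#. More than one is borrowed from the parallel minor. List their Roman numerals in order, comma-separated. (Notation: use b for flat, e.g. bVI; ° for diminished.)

F# major has the diatonic set F#, G#m, A#m, B, C#, D#m, E#dim. Of the given chords, F#, Bmaj7, B and C#7 are diatonic. F#m7 (F#–A–C#–E) is not: scale degree 1 in F# major carries F# (I). In F# minor the chord on that degree is F#m7, so here it functions as i7, borrowed from the parallel minor. But E7 (E–G#–B–D) is foreign: the diatonic vii° on degree 7 is E#dim, whereas E7 comes from F# minor. It is labeled bVII7.

i7, bVII7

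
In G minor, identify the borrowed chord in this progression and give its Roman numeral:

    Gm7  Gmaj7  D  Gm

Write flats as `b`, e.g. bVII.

Imaj7

The diatonic triads in G minor (with V from harmonic minor) are Gm, Adim, Bb, Cm, D, Eb, F. Gm7, D and Gm all belong to that set. Gmaj7 (G–B–D–F#) doesn't fit — on degree 1 G minor would have Gm (i). Gmaj7 is the degree-1 chord of G major, so it is the borrowed Imaj7.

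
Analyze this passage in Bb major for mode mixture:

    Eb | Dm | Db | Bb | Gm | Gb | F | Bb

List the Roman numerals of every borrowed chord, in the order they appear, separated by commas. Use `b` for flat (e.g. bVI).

Bb major has the diatonic set Bb, Cm, Dm, Eb, F, Gm, Adim. Eb, Dm, Bb, Gm and F all belong to that set. But Db (Db–F–Ab) is foreign: the diatonic iii on degree 3 is Dm, whereas Db comes from Bb minor. It is labeled bIII. But Gb (Gb–Bb–Db) is foreign: the diatonic vi on degree 6 is Gm, whereas Gb comes from Bb minor. It is labeled bVI.

bIII, bVI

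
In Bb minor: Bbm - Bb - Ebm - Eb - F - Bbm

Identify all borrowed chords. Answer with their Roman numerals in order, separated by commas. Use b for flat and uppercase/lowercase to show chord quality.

Bb minor has the diatonic set Bbm, Cdim, Db, Ebm, F, Gb, Ab (with V from harmonic minor). Bbm, Ebm and F are all diatonic. Bb (Bb–D–F) is not: scale degree 1 in Bb minor carries Bbm (i). In Bb major the chord on that degree is Bb, so here it functions as I, borrowed from the parallel major. Eb (Eb–G–Bb) doesn't fit — on degree 4 Bb minor would have Ebm (iv). Eb is the degree-4 chord of Bb major, so it is the borrowed IV.

I, IV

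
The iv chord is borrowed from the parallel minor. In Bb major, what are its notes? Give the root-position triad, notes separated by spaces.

The root, Eb, is scale degree 4 — the same note in Bb major and Bb minor; only the chord quality changes. Stacking thirds in Bb minor on Eb gives Eb–Gb–Bb.

Eb Gb Bb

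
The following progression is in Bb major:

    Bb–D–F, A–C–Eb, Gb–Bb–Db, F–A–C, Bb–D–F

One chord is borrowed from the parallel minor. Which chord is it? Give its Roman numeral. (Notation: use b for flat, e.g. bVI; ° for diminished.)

bVI

In Bb major the diatonic chords are Bb, Cm, Dm, Eb, F, Gm, Adim. Bb–D–F = Bb, A–C–Eb = Adim and F–A–C = F all belong to that set. Gb–Bb–Db doesn't fit — on degree 6 Bb major would have Gm (vi). Gb is the degree-6 chord of Bb minor, so it is the borrowed bVI.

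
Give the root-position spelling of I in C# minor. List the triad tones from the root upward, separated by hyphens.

C#-E#-G#

The root, C#, is scale degree 1 — the same note in C# minor and C# major; only the chord quality changes. Building the major chord from the parallel major on C#: C#–E#–G#.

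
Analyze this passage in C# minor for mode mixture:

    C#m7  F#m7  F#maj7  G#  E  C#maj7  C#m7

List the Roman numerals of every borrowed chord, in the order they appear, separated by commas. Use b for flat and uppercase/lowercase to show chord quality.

IVmaj7, Imaj7

In C# minor (with V from harmonic minor) the diatonic chords are C#m, D#dim, E, F#m, G#, A, B. C#m7, F#m7, G# and E are all diatonic. But F#maj7 (F#–A#–C#–E#) is foreign: the diatonic iv on degree 4 is F#m, whereas F#maj7 comes from C# major. It is labeled IVmaj7. C#maj7 (C#–E#–G#–B#) is not: scale degree 1 in C# minor carries C#m (i). In C# major the chord on that degree is C#maj7, so here it functions as Imaj7, borrowed from the parallel major.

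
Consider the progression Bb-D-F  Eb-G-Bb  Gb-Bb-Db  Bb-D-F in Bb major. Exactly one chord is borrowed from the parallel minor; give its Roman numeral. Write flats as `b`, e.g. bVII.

bVI

In Bb major the diatonic chords are Bb, Cm, Dm, Eb, F, Gm, Adim. Of the given chords, Bb–D–F = Bb and Eb–G–Bb = Eb are diatonic. Gb–Bb–Db is not: scale degree 6 in Bb major carries Gm (vi). In Bb minor the chord on that degree is Gb, so here it functions as bVI, borrowed from the parallel minor.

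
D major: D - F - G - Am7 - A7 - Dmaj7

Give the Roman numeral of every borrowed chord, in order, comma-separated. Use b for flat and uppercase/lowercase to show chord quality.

The diatonic triads in D major are D, Em, F#m, G, A, Bm, C#dim. Of the given chords, D, G, A7 and Dmaj7 are diatonic. F (F–A–C) is not: scale degree 3 in D major carries F#m (iii). In D minor the chord on that degree is F, so here it functions as bIII, borrowed from the parallel minor. Am7 (A–C–E–G) is not: scale degree 5 in D major carries A (V). In D minor the chord on that degree is Am7, so here it functions as v7, borrowed from the parallel minor.

bIII, v7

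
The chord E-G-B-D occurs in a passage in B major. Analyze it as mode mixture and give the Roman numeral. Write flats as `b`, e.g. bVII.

iv7

The root E is the diatonic 4th degree of B major; the borrowing shows in the chord quality. E–G–B–D is a minor-seventh chord — the form found in B minor, not the diatonic IV (E). Borrowed into B major it is written iv7.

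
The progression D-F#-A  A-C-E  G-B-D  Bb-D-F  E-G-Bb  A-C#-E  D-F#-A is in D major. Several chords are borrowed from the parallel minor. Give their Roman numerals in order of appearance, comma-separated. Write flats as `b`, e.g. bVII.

The diatonic triads in D major are D, Em, F#m, G, A, Bm, C#dim. D–F#–A = D, G–B–D = G and A–C#–E = A are all diatonic. But A–C–E is foreign: the diatonic V on degree 5 is A, whereas Am comes from D minor. It is labeled v. Bb–D–F doesn't fit — on degree 6 D major would have Bm (vi). Bb is the degree-6 chord of D minor, so it is the borrowed bVI. E–G–Bb is not: scale degree 2 in D major carries Em (ii). In D minor the chord on that degree is Edim, so here it functions as ii°, borrowed from the parallel minor.

v, bVI, ii°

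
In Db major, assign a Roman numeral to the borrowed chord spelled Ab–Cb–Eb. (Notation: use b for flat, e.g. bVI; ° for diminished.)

v

Ab is scale degree 5 in Db major. Diatonically Db major has Ab (V) on that degree; Ab–Cb–Eb is instead the minor chord native to Db minor, so it takes the label v.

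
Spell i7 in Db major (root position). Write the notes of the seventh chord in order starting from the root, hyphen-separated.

Db-Fb-Ab-Cb

i7 is built on scale degree 1, which is Db in both Db major and its parallel. In Db minor the chord on Db is Db–Fb–Ab–Cb.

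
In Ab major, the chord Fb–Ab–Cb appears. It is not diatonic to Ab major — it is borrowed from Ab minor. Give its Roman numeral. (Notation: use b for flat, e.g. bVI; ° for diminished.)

bVI

The root Fb is the lowered 6th scale degree — diatonically Ab major has F there. The diatonic chord on degree 6 would be Fm (vi), but Fb–Ab–Cb is the major chord from Ab minor. As a borrowed chord it is labeled bVI.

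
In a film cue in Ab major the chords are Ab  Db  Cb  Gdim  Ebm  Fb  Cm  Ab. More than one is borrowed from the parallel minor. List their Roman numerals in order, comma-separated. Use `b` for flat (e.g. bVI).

Ab major has the diatonic set Ab, Bbm, Cm, Db, Eb, Fm, Gdim. Ab, Db, Gdim and Cm are all diatonic. Cb (Cb–Eb–Gb) is not: scale degree 3 in Ab major carries Cm (iii). In Ab minor the chord on that degree is Cb, so here it functions as bIII, borrowed from the parallel minor. Ebm (Eb–Gb–Bb) is not: scale degree 5 in Ab major carries Eb (V). In Ab minor the chord on that degree is Ebm, so here it functions as v, borrowed from the parallel minor. Fb (Fb–Ab–Cb) doesn't fit — on degree 6 Ab major would have Fm (vi). Fb is the degree-6 chord of Ab minor, so it is the borrowed bVI.

bIII, v, bVI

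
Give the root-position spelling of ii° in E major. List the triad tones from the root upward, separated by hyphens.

F#-A-C

The root, F#, is scale degree 2 — the same note in E major and E minor; only the chord quality changes. Stacking thirds in E minor on F# gives F#–A–C.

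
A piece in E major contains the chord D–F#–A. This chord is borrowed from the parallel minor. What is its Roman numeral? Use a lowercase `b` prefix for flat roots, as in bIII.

bVII

In E major scale degree 7 is D#; D is its lowered form, from E minor. Diatonically E major has D#dim (vii°) on that degree; D–F#–A is instead the major chord native to E minor, so it takes the label bVII.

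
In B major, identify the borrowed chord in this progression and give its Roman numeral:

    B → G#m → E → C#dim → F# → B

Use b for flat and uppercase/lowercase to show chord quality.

ii°

B major has the diatonic set B, C#m, D#m, E, F#, G#m, A#dim. Of the given chords, B, G#m, E and F# are diatonic. But C#dim (C#–E–G) is foreign: the diatonic ii on degree 2 is C#m, whereas C#dim comes from B minor. It is labeled ii°.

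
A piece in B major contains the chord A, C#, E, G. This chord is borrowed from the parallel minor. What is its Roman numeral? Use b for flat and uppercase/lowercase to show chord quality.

A is the lowered form of scale degree 7 in B major (the diatonic degree 7 is A#). A–C#–E–G is a dominant-seventh chord — the form found in B minor, not the diatonic vii° (A#dim). Borrowed into B major it is written bVII7.

bVII7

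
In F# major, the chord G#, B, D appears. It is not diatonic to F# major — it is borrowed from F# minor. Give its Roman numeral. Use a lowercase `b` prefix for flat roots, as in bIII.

ii°

The root G# is the diatonic 2nd degree of F# major; the borrowing shows in the chord quality. The diatonic chord on degree 2 would be G#m (ii), but G#–B–D is the diminished chord from F# minor. As a borrowed chord it is labeled ii°.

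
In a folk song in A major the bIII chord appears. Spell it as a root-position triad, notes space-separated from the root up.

C E G

The root of bIII is the lowered 3rd degree: C# becomes C. Stacking thirds in A minor on C gives C–E–G.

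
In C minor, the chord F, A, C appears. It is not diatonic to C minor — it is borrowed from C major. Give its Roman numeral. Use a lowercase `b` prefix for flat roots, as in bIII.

F is scale degree 4 in C minor. The diatonic chord on degree 4 would be Fm (iv), but F–A–C is the major chord from C major. As a borrowed chord it is labeled IV.

IV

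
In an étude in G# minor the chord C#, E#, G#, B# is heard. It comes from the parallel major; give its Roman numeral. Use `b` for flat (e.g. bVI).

IVmaj7

C# is scale degree 4 in G# minor. C#–E#–G#–B# is a major-seventh chord — the form found in G# major, not the diatonic iv (C#m). Borrowed into G# minor it is written IVmaj7.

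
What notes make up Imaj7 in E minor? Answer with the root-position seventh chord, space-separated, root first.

The root, E, is scale degree 1 — the same note in E minor and E major; only the chord quality changes. Building the major-seventh chord from the parallel major on E: E–G#–B–D#.

E G# B D#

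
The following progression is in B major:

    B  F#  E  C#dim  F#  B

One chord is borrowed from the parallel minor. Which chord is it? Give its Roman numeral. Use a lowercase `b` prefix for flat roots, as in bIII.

ii°

The diatonic triads in B major are B, C#m, D#m, E, F#, G#m, A#dim. B, F# and E are all diatonic. C#dim (C#–E–G) is not: scale degree 2 in B major carries C#m (ii). In B minor the chord on that degree is C#dim, so here it functions as ii°, borrowed from the parallel minor.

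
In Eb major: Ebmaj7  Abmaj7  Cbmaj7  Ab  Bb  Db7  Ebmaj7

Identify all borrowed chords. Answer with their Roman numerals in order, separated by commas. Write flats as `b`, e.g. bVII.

bVImaj7, bVII7

The diatonic triads in Eb major are Eb, Fm, Gm, Ab, Bb, Cm, Ddim. Ebmaj7, Abmaj7, Ab and Bb all belong to that set. But Cbmaj7 (Cb–Eb–Gb–Bb) is foreign: the diatonic vi on degree 6 is Cm, whereas Cbmaj7 comes from Eb minor. It is labeled bVImaj7. Db7 (Db–F–Ab–Cb) doesn't fit — on degree 7 Eb major would have Ddim (vii°). Db7 is the degree-7 chord of Eb minor, so it is the borrowed bVII7.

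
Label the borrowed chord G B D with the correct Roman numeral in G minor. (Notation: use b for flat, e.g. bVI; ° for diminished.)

The root G is the diatonic 1st degree of G minor; the borrowing shows in the chord quality. G–B–D is a major chord — the form found in G major, not the diatonic i (Gm). Borrowed into G minor it is written I.

I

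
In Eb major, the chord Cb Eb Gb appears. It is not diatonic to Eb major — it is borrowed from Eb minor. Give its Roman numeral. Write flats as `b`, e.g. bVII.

In Eb major scale degree 6 is C; Cb is its lowered form, from Eb minor. Diatonically Eb major has Cm (vi) on that degree; Cb–Eb–Gb is instead the major chord native to Eb minor, so it takes the label bVI.

bVI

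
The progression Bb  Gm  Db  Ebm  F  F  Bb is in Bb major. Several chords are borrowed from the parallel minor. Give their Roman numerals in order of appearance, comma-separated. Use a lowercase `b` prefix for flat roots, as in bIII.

Bb major has the diatonic set Bb, Cm, Dm, Eb, F, Gm, Adim. Of the given chords, Bb, Gm and F are diatonic. Db (Db–F–Ab) is not: scale degree 3 in Bb major carries Dm (iii). In Bb minor the chord on that degree is Db, so here it functions as bIII, borrowed from the parallel minor. Ebm (Eb–Gb–Bb) doesn't fit — on degree 4 Bb major would have Eb (IV). Ebm is the degree-4 chord of Bb minor, so it is the borrowed iv.

bIII, iv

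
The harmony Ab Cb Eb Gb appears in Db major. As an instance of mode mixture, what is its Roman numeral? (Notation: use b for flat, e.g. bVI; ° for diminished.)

v7

Ab is scale degree 5 in Db major. The diatonic chord on degree 5 would be Ab (V), but Ab–Cb–Eb–Gb is the minor-seventh chord from Db minor. As a borrowed chord it is labeled v7.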